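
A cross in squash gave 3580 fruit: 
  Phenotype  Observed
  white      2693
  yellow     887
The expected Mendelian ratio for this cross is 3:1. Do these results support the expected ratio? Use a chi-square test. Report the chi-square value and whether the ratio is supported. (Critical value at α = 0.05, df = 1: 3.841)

0.095; consistent

Under the 3:1 hypothesis (Σ ratio = 4, N = 3580):
  white: 3580 × 3/4 = 2685
  yellow: 3580 × 1/4 = 895
χ² = Σ (O − E)² / E
  white: (2693 − 2685)² / 2685 = 0.0238
  yellow: (887 − 895)² / 895 = 0.0715
χ² = 0.0238 + 0.0715 = 0.0953 ≈ 0.095
Degrees of freedom = 2 − 1 = 1; critical value at α = 0.05 is 3.841.
Since 0.095 < 3.841, we fail to reject the null hypothesis — the data are consistent with the 3:1 ratio.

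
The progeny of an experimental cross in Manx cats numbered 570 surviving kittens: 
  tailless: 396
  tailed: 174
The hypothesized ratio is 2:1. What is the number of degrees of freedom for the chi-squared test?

1

A goodness-of-fit test with 2 phenotype classes has df = 2 − 1 = 1.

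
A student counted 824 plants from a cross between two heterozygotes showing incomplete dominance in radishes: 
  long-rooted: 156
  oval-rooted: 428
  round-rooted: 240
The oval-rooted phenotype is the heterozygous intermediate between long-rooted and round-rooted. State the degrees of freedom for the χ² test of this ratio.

2

With incomplete dominance, a heterozygote × heterozygote cross gives a 1:2:1 phenotypic ratio.
A goodness-of-fit test with 3 phenotype classes has df = 3 − 1 = 2.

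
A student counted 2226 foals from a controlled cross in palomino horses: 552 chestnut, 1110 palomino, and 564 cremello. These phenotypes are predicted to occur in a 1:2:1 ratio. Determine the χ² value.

Under the 1:2:1 hypothesis (Σ ratio = 4, N = 2226):
  chestnut: 2226 × 1/4 = 556.5
  palomino: 2226 × 2/4 = 1113
  cremello: 2226 × 1/4 = 556.5
χ² = Σ (O − E)² / E
  chestnut: (552 − 556.5)² / 556.5 = 0.0364
  palomino: (1110 − 1113)² / 1113 = 0.0081
  cremello: (564 − 556.5)² / 556.5 = 0.1011
χ² = 0.0364 + 0.0081 + 0.1011 = 0.1456 ≈ 0.146

0.146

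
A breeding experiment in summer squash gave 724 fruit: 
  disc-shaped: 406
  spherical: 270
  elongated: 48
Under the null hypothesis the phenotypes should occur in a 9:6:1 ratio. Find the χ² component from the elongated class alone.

Under the 9:6:1 hypothesis (Σ ratio = 16, N = 724):
  disc-shaped: 724 × 9/16 = 407.25
  spherical: 724 × 6/16 = 271.5
  elongated: 724 × 1/16 = 45.25
Contribution of elongated: (48 − 45.25)² / 45.25 = 0.1671

0.167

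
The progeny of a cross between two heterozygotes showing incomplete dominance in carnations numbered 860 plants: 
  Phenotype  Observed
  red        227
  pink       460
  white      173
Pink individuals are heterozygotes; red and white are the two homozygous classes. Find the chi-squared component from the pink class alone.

2.093

With incomplete dominance, a heterozygote × heterozygote cross gives a 1:2:1 phenotypic ratio.
The 1:2:1 ratio has 4 parts, so with N = 860 the expected counts are:
  red: 860 × 1/4 = 215
  pink: 860 × 2/4 = 430
  white: 860 × 1/4 = 215
Contribution of pink: (460 − 430)² / 430 = 2.0930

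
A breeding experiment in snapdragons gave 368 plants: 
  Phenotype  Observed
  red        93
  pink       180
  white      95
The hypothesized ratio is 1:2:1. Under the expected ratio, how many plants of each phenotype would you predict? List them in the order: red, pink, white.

Under the 1:2:1 hypothesis (Σ ratio = 4, N = 368):
  red: 368 × 1/4 = 92
  pink: 368 × 2/4 = 184
  white: 368 × 1/4 = 92

92, 184, 92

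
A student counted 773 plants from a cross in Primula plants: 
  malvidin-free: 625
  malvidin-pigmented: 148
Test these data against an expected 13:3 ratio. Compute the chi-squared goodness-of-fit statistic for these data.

0.080

The 13:3 ratio has 16 parts, so with N = 773 the expected counts are:
  malvidin-free: 773 × 13/16 = 628.0625
  malvidin-pigmented: 773 × 3/16 = 144.9375
χ² = Σ (O − E)² / E
  malvidin-free: (625 − 628.0625)² / 628.0625 = 0.0149
  malvidin-pigmented: (148 − 144.9375)² / 144.9375 = 0.0647
χ² = 0.0149 + 0.0647 = 0.0796 ≈ 0.080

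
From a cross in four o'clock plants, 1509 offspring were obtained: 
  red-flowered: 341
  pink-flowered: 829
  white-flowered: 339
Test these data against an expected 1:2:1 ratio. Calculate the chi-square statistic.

Under the 1:2:1 hypothesis (Σ ratio = 4, N = 1509):
  red-flowered: 1509 × 1/4 = 377.25
  pink-flowered: 1509 × 2/4 = 754.5
  white-flowered: 1509 × 1/4 = 377.25
χ² = Σ (O − E)² / E
  red-flowered: (341 − 377.25)² / 377.25 = 3.4833
  pink-flowered: (829 − 754.5)² / 754.5 = 7.3562
  white-flowered: (339 − 377.25)² / 377.25 = 3.8782
χ² = 3.4833 + 7.3562 + 3.8782 = 14.7177 ≈ 14.718

14.718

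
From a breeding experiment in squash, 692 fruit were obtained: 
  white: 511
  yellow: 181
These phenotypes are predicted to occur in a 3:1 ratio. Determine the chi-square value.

0.493

Expected counts for N = 692 under a 3:1 ratio (total parts = 4):
  white: 692 × 3/4 = 519
  yellow: 692 × 1/4 = 173
χ² = Σ (O − E)² / E
  white: (511 − 519)² / 519 = 0.1233
  yellow: (181 − 173)² / 173 = 0.3699
χ² = 0.1233 + 0.3699 = 0.4932 ≈ 0.493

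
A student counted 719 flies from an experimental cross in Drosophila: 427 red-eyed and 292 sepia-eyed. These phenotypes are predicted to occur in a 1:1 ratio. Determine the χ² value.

Under the 1:1 hypothesis (Σ ratio = 2, N = 719):
  red-eyed: 719 × 1/2 = 359.5
  sepia-eyed: 719 × 1/2 = 359.5
χ² = Σ (O − E)² / E
  red-eyed: (427 − 359.5)² / 359.5 = 12.6739
  sepia-eyed: (292 − 359.5)² / 359.5 = 12.6739
χ² = 12.6739 + 12.6739 = 25.3478 ≈ 25.348

25.348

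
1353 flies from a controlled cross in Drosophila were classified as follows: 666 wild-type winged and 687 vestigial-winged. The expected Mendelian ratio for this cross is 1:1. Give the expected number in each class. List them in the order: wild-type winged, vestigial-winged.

676.5, 676.5

Total ratio parts = 2. Expected numbers out of 1353:
  wild-type winged: 1353 × 1/2 = 676.5
  vestigial-winged: 1353 × 1/2 = 676.5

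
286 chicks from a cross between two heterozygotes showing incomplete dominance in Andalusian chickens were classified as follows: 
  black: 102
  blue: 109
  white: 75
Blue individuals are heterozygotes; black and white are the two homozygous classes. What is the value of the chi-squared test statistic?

21.266

With incomplete dominance, a heterozygote × heterozygote cross gives a 1:2:1 phenotypic ratio.
The 1:2:1 ratio has 4 parts, so with N = 286 the expected counts are:
  black: 286 × 1/4 = 71.5
  blue: 286 × 2/4 = 143
  white: 286 × 1/4 = 71.5
χ² = Σ (O − E)² / E
  black: (102 − 71.5)² / 71.5 = 13.0105
  blue: (109 − 143)² / 143 = 8.0839
  white: (75 − 71.5)² / 71.5 = 0.1713
χ² = 13.0105 + 8.0839 + 0.1713 = 21.2657 ≈ 21.266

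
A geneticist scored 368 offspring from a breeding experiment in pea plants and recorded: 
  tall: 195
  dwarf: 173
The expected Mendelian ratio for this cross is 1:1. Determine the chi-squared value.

1.315

The 1:1 ratio has 2 parts, so with N = 368 the expected counts are:
  tall: 368 × 1/2 = 184
  dwarf: 368 × 1/2 = 184
χ² = Σ (O − E)² / E
  tall: (195 − 184)² / 184 = 0.6576
  dwarf: (173 − 184)² / 184 = 0.6576
χ² = 0.6576 + 0.6576 = 1.3152 ≈ 1.315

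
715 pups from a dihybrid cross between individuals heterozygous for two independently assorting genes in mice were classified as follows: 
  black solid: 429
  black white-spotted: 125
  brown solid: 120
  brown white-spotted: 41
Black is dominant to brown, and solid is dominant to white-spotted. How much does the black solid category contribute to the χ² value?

1.788

A dihybrid F₂ with independent assortment and complete dominance at both loci gives a 9:3:3:1 phenotypic ratio.
Expected counts for N = 715 under a 9:3:3:1 ratio (total parts = 16):
  black solid: 715 × 9/16 = 402.1875
  black white-spotted: 715 × 3/16 = 134.0625
  brown solid: 715 × 3/16 = 134.0625
  brown white-spotted: 715 × 1/16 = 44.6875
Contribution of black solid: (429 − 402.1875)² / 402.1875 = 1.7875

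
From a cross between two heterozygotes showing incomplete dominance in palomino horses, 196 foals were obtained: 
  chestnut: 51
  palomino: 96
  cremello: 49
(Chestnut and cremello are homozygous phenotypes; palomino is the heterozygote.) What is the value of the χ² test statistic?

0.122

With incomplete dominance, a heterozygote × heterozygote cross gives a 1:2:1 phenotypic ratio.
The 1:2:1 ratio has 4 parts, so with N = 196 the expected counts are:
  chestnut: 196 × 1/4 = 49
  palomino: 196 × 2/4 = 98
  cremello: 196 × 1/4 = 49
χ² = Σ (O − E)² / E
  chestnut: (51 − 49)² / 49 = 0.0816
  palomino: (96 − 98)² / 98 = 0.0408
  cremello: (49 − 49)² / 49 = 0.0000
χ² = 0.0816 + 0.0408 + 0.0000 = 0.1224 ≈ 0.122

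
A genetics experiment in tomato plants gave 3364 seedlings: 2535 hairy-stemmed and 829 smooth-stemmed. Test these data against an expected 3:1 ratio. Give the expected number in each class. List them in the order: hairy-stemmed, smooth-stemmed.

2523, 841

The 3:1 ratio has 4 parts, so with N = 3364 the expected counts are:
  hairy-stemmed: 3364 × 3/4 = 2523
  smooth-stemmed: 3364 × 1/4 = 841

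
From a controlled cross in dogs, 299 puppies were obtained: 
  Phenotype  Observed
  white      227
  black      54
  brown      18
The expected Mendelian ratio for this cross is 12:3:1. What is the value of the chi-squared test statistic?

Expected counts for N = 299 under a 12:3:1 ratio (total parts = 16):
  white: 299 × 12/16 = 224.25
  black: 299 × 3/16 = 56.0625
  brown: 299 × 1/16 = 18.6875
χ² = Σ (O − E)² / E
  white: (227 − 224.25)² / 224.25 = 0.0337
  black: (54 − 56.0625)² / 56.0625 = 0.0759
  brown: (18 − 18.6875)² / 18.6875 = 0.0253
χ² = 0.0337 + 0.0759 + 0.0253 = 0.1349 ≈ 0.135

0.135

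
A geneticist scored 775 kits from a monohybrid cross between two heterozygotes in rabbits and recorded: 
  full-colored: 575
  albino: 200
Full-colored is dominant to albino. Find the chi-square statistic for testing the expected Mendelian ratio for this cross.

0.269

For a monohybrid cross between heterozygotes with complete dominance, the expected phenotypic ratio is 3:1.
Under the 3:1 hypothesis (Σ ratio = 4, N = 775):
  full-colored: 775 × 3/4 = 581.25
  albino: 775 × 1/4 = 193.75
χ² = Σ (O − E)² / E
  full-colored: (575 − 581.25)² / 581.25 = 0.0672
  albino: (200 − 193.75)² / 193.75 = 0.2016
χ² = 0.0672 + 0.2016 = 0.2688 ≈ 0.269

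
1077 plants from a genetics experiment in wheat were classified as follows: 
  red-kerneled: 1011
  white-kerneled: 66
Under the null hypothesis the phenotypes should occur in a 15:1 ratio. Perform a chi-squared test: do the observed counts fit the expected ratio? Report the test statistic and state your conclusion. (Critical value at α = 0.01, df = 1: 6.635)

Under the 15:1 hypothesis (Σ ratio = 16, N = 1077):
  red-kerneled: 1077 × 15/16 = 1009.6875
  white-kerneled: 1077 × 1/16 = 67.3125
χ² = Σ (O − E)² / E
  red-kerneled: (1011 − 1009.6875)² / 1009.6875 = 0.0017
  white-kerneled: (66 − 67.3125)² / 67.3125 = 0.0256
χ² = 0.0017 + 0.0256 = 0.0273 ≈ 0.027
Degrees of freedom = 2 − 1 = 1; critical value at α = 0.01 is 6.635.
Since 0.027 < 6.635, we fail to reject the null hypothesis — the data are consistent with the 15:1 ratio.

0.027; consistent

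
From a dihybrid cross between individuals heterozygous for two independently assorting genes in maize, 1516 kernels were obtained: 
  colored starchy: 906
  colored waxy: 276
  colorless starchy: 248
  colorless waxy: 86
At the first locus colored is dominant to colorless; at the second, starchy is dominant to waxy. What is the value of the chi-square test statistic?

8.996

A dihybrid F₂ with independent assortment and complete dominance at both loci gives a 9:3:3:1 phenotypic ratio.
The 9:3:3:1 ratio has 16 parts, so with N = 1516 the expected counts are:
  colored starchy: 1516 × 9/16 = 852.75
  colored waxy: 1516 × 3/16 = 284.25
  colorless starchy: 1516 × 3/16 = 284.25
  colorless waxy: 1516 × 1/16 = 94.75
χ² = Σ (O − E)² / E
  colored starchy: (906 − 852.75)² / 852.75 = 3.3252
  colored waxy: (276 − 284.25)² / 284.25 = 0.2394
  colorless starchy: (248 − 284.25)² / 284.25 = 4.6229
  colorless waxy: (86 − 94.75)² / 94.75 = 0.8080
χ² = 3.3252 + 0.2394 + 4.6229 + 0.8080 = 8.9955 ≈ 8.996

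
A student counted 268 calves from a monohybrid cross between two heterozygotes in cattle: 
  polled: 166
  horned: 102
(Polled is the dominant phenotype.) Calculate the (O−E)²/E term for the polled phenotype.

For a monohybrid cross between heterozygotes with complete dominance, the expected phenotypic ratio is 3:1.
Under the 3:1 hypothesis (Σ ratio = 4, N = 268):
  polled: 268 × 3/4 = 201
  horned: 268 × 1/4 = 67
Contribution of polled: (166 − 201)² / 201 = 6.0945

6.095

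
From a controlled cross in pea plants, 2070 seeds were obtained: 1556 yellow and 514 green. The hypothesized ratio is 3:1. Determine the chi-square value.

0.032

The 3:1 ratio has 4 parts, so with N = 2070 the expected counts are:
  yellow: 2070 × 3/4 = 1552.5
  green: 2070 × 1/4 = 517.5
χ² = Σ (O − E)² / E
  yellow: (1556 − 1552.5)² / 1552.5 = 0.0079
  green: (514 − 517.5)² / 517.5 = 0.0237
χ² = 0.0079 + 0.0237 = 0.0316 ≈ 0.032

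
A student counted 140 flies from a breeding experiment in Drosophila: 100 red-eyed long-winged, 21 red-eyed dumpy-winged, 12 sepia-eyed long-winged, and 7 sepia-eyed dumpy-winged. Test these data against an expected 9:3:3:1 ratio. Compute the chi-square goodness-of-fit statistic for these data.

14.870

Total ratio parts = 16. Expected numbers out of 140:
  red-eyed long-winged: 140 × 9/16 = 78.75
  red-eyed dumpy-winged: 140 × 3/16 = 26.25
  sepia-eyed long-winged: 140 × 3/16 = 26.25
  sepia-eyed dumpy-winged: 140 × 1/16 = 8.75
χ² = Σ (O − E)² / E
  red-eyed long-winged: (100 − 78.75)² / 78.75 = 5.7341
  red-eyed dumpy-winged: (21 − 26.25)² / 26.25 = 1.0500
  sepia-eyed long-winged: (12 − 26.25)² / 26.25 = 7.7357
  sepia-eyed dumpy-winged: (7 − 8.75)² / 8.75 = 0.3500
χ² = 5.7341 + 1.0500 + 7.7357 + 0.3500 = 14.8698 ≈ 14.870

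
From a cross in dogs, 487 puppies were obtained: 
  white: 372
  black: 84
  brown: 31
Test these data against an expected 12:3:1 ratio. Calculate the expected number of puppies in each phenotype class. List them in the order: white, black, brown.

365.25, 91.3125, 30.4375

Expected counts for N = 487 under a 12:3:1 ratio (total parts = 16):
  white: 487 × 12/16 = 365.25
  black: 487 × 3/16 = 91.3125
  brown: 487 × 1/16 = 30.4375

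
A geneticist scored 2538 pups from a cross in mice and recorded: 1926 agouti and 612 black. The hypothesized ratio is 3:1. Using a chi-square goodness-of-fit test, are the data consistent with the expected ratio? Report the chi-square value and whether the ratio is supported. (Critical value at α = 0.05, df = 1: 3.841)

1.064; consistent

The 3:1 ratio has 4 parts, so with N = 2538 the expected counts are:
  agouti: 2538 × 3/4 = 1903.5
  black: 2538 × 1/4 = 634.5
χ² = Σ (O − E)² / E
  agouti: (1926 − 1903.5)² / 1903.5 = 0.2660
  black: (612 − 634.5)² / 634.5 = 0.7979
χ² = 0.2660 + 0.7979 = 1.0639 ≈ 1.064
Degrees of freedom = 2 − 1 = 1; critical value at α = 0.05 is 3.841.
Since 1.064 < 3.841, we fail to reject the null hypothesis — the data are consistent with the 3:1 ratio.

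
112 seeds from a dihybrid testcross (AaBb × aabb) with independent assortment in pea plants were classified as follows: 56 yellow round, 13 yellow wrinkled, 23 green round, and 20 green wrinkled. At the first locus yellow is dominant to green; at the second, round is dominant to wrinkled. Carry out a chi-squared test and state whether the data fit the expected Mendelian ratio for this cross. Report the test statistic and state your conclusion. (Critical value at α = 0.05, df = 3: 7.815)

A dihybrid testcross with independent assortment gives a 1:1:1:1 ratio.
The 1:1:1:1 ratio has 4 parts, so with N = 112 the expected counts are:
  yellow round: 112 × 1/4 = 28
  yellow wrinkled: 112 × 1/4 = 28
  green round: 112 × 1/4 = 28
  green wrinkled: 112 × 1/4 = 28
χ² = Σ (O − E)² / E
  yellow round: (56 − 28)² / 28 = 28.0000
  yellow wrinkled: (13 − 28)² / 28 = 8.0357
  green round: (23 − 28)² / 28 = 0.8929
  green wrinkled: (20 − 28)² / 28 = 2.2857
χ² = 28.0000 + 8.0357 + 0.8929 + 2.2857 = 39.2143 ≈ 39.214
Degrees of freedom = 4 − 1 = 3; critical value at α = 0.05 is 7.815.
Since 39.214 > 7.815, we reject the null hypothesis — the data do not fit the 1:1:1:1 ratio.

39.214; not consistent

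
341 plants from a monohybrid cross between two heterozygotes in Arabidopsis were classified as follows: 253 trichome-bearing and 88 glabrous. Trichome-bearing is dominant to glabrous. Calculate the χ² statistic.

0.118

For a monohybrid cross between heterozygotes with complete dominance, the expected phenotypic ratio is 3:1.
Total ratio parts = 4. Expected numbers out of 341:
  trichome-bearing: 341 × 3/4 = 255.75
  glabrous: 341 × 1/4 = 85.25
χ² = Σ (O − E)² / E
  trichome-bearing: (253 − 255.75)² / 255.75 = 0.0296
  glabrous: (88 − 85.25)² / 85.25 = 0.0887
χ² = 0.0296 + 0.0887 = 0.1183 ≈ 0.118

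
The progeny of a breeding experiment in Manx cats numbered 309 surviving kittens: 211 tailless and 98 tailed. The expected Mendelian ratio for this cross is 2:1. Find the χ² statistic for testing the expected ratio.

Expected counts for N = 309 under a 2:1 ratio (total parts = 3):
  tailless: 309 × 2/3 = 206
  tailed: 309 × 1/3 = 103
χ² = Σ (O − E)² / E
  tailless: (211 − 206)² / 206 = 0.1214
  tailed: (98 − 103)² / 103 = 0.2427
χ² = 0.1214 + 0.2427 = 0.3641 ≈ 0.364

0.364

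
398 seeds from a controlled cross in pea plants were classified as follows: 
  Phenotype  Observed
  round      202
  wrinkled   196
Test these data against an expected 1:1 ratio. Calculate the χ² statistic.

Under the 1:1 hypothesis (Σ ratio = 2, N = 398):
  round: 398 × 1/2 = 199
  wrinkled: 398 × 1/2 = 199
χ² = Σ (O − E)² / E
  round: (202 − 199)² / 199 = 0.0452
  wrinkled: (196 − 199)² / 199 = 0.0452
χ² = 0.0452 + 0.0452 = 0.0904 ≈ 0.090

0.090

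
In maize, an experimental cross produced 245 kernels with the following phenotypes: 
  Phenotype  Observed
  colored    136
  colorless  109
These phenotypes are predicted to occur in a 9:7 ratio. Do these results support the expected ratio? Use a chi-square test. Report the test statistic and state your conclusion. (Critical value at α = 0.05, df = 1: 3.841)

0.054; consistent

The 9:7 ratio has 16 parts, so with N = 245 the expected counts are:
  colored: 245 × 9/16 = 137.8125
  colorless: 245 × 7/16 = 107.1875
χ² = Σ (O − E)² / E
  colored: (136 − 137.8125)² / 137.8125 = 0.0238
  colorless: (109 − 107.1875)² / 107.1875 = 0.0306
χ² = 0.0238 + 0.0306 = 0.0544 ≈ 0.054
Degrees of freedom = 2 − 1 = 1; critical value at α = 0.05 is 3.841.
Since 0.054 < 3.841, we fail to reject the null hypothesis — the data are consistent with the 9:7 ratio.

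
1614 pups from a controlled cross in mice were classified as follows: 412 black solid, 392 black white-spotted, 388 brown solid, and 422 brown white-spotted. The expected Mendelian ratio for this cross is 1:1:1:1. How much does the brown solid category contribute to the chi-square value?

0.595

Total ratio parts = 4. Expected numbers out of 1614:
  black solid: 1614 × 1/4 = 403.5
  black white-spotted: 1614 × 1/4 = 403.5
  brown solid: 1614 × 1/4 = 403.5
  brown white-spotted: 1614 × 1/4 = 403.5
Contribution of brown solid: (388 − 403.5)² / 403.5 = 0.5954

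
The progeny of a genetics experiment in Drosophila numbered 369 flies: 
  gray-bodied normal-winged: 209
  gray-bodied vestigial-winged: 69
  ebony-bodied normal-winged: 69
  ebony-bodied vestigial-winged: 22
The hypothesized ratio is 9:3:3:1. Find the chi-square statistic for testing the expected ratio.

0.060

Total ratio parts = 16. Expected numbers out of 369:
  gray-bodied normal-winged: 369 × 9/16 = 207.5625
  gray-bodied vestigial-winged: 369 × 3/16 = 69.1875
  ebony-bodied normal-winged: 369 × 3/16 = 69.1875
  ebony-bodied vestigial-winged: 369 × 1/16 = 23.0625
χ² = Σ (O − E)² / E
  gray-bodied normal-winged: (209 − 207.5625)² / 207.5625 = 0.0100
  gray-bodied vestigial-winged: (69 − 69.1875)² / 69.1875 = 0.0005
  ebony-bodied normal-winged: (69 − 69.1875)² / 69.1875 = 0.0005
  ebony-bodied vestigial-winged: (22 − 23.0625)² / 23.0625 = 0.0489
χ² = 0.0100 + 0.0005 + 0.0005 + 0.0489 = 0.0599 ≈ 0.060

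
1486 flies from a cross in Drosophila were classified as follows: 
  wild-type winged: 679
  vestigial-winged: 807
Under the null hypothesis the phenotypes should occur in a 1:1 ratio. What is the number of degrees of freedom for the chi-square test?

1

A goodness-of-fit test with 2 phenotype classes has df = 2 − 1 = 1.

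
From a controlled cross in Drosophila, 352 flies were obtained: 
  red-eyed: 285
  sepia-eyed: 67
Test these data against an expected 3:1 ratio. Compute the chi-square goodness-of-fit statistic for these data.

6.682

The 3:1 ratio has 4 parts, so with N = 352 the expected counts are:
  red-eyed: 352 × 3/4 = 264
  sepia-eyed: 352 × 1/4 = 88
χ² = Σ (O − E)² / E
  red-eyed: (285 − 264)² / 264 = 1.6705
  sepia-eyed: (67 − 88)² / 88 = 5.0114
χ² = 1.6705 + 5.0114 = 6.6819 ≈ 6.682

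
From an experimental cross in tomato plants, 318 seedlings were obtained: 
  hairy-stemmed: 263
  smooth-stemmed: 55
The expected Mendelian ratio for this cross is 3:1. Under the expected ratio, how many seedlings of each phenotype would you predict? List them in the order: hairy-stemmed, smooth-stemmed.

238.5, 79.5

Expected counts for N = 318 under a 3:1 ratio (total parts = 4):
  hairy-stemmed: 318 × 3/4 = 238.5
  smooth-stemmed: 318 × 1/4 = 79.5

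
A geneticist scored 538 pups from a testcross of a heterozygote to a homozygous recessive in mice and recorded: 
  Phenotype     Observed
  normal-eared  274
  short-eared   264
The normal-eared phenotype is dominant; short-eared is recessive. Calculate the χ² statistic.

0.186

A testcross of a heterozygote (Aa × aa) gives a 1:1 phenotypic ratio.
Under the 1:1 hypothesis (Σ ratio = 2, N = 538):
  normal-eared: 538 × 1/2 = 269
  short-eared: 538 × 1/2 = 269
χ² = Σ (O − E)² / E
  normal-eared: (274 − 269)² / 269 = 0.0929
  short-eared: (264 − 269)² / 269 = 0.0929
χ² = 0.0929 + 0.0929 = 0.1858 ≈ 0.186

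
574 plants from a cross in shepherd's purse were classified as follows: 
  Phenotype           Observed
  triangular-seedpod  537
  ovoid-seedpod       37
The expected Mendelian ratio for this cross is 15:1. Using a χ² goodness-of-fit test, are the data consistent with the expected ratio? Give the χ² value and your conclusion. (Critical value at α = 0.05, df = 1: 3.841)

0.038; consistent

Total ratio parts = 16. Expected numbers out of 574:
  triangular-seedpod: 574 × 15/16 = 538.125
  ovoid-seedpod: 574 × 1/16 = 35.875
χ² = Σ (O − E)² / E
  triangular-seedpod: (537 − 538.125)² / 538.125 = 0.0024
  ovoid-seedpod: (37 − 35.875)² / 35.875 = 0.0353
χ² = 0.0024 + 0.0353 = 0.0377 ≈ 0.038
Degrees of freedom = 2 − 1 = 1; critical value at α = 0.05 is 3.841.
Since 0.038 < 3.841, we fail to reject the null hypothesis — the data are consistent with the 15:1 ratio.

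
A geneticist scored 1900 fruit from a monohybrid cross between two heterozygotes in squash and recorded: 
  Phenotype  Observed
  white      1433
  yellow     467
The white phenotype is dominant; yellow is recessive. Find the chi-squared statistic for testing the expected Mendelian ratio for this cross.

For a monohybrid cross between heterozygotes with complete dominance, the expected phenotypic ratio is 3:1.
Expected counts for N = 1900 under a 3:1 ratio (total parts = 4):
  white: 1900 × 3/4 = 1425
  yellow: 1900 × 1/4 = 475
χ² = Σ (O − E)² / E
  white: (1433 − 1425)² / 1425 = 0.0449
  yellow: (467 − 475)² / 475 = 0.1347
χ² = 0.0449 + 0.1347 = 0.1796 ≈ 0.180

0.180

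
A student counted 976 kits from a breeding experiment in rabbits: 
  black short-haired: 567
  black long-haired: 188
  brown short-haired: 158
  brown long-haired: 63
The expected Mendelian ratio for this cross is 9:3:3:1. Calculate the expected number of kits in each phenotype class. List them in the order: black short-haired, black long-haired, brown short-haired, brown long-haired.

The 9:3:3:1 ratio has 16 parts, so with N = 976 the expected counts are:
  black short-haired: 976 × 9/16 = 549
  black long-haired: 976 × 3/16 = 183
  brown short-haired: 976 × 3/16 = 183
  brown long-haired: 976 × 1/16 = 61

549, 183, 183, 61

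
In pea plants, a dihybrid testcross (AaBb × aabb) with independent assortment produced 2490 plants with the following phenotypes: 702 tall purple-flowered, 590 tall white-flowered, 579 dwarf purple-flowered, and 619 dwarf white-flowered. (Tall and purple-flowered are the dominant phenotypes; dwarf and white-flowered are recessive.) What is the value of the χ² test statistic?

A dihybrid testcross with independent assortment gives a 1:1:1:1 ratio.
Under the 1:1:1:1 hypothesis (Σ ratio = 4, N = 2490):
  tall purple-flowered: 2490 × 1/4 = 622.5
  tall white-flowered: 2490 × 1/4 = 622.5
  dwarf purple-flowered: 2490 × 1/4 = 622.5
  dwarf white-flowered: 2490 × 1/4 = 622.5
χ² = Σ (O − E)² / E
  tall purple-flowered: (702 − 622.5)² / 622.5 = 10.1530
  tall white-flowered: (590 − 622.5)² / 622.5 = 1.6968
  dwarf purple-flowered: (579 − 622.5)² / 622.5 = 3.0398
  dwarf white-flowered: (619 − 622.5)² / 622.5 = 0.0197
χ² = 10.1530 + 1.6968 + 3.0398 + 0.0197 = 14.9093 ≈ 14.909

14.909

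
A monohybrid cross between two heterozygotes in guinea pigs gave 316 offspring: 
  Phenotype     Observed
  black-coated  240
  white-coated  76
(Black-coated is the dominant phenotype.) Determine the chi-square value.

0.152

For a monohybrid cross between heterozygotes with complete dominance, the expected phenotypic ratio is 3:1.
The 3:1 ratio has 4 parts, so with N = 316 the expected counts are:
  black-coated: 316 × 3/4 = 237
  white-coated: 316 × 1/4 = 79
χ² = Σ (O − E)² / E
  black-coated: (240 − 237)² / 237 = 0.0380
  white-coated: (76 − 79)² / 79 = 0.1139
χ² = 0.0380 + 0.1139 = 0.1519 ≈ 0.152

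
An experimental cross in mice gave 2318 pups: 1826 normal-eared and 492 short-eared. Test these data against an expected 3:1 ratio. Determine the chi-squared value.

17.616

Under the 3:1 hypothesis (Σ ratio = 4, N = 2318):
  normal-eared: 2318 × 3/4 = 1738.5
  short-eared: 2318 × 1/4 = 579.5
χ² = Σ (O − E)² / E
  normal-eared: (1826 − 1738.5)² / 1738.5 = 4.4039
  short-eared: (492 − 579.5)² / 579.5 = 13.2118
χ² = 4.4039 + 13.2118 = 17.6157 ≈ 17.616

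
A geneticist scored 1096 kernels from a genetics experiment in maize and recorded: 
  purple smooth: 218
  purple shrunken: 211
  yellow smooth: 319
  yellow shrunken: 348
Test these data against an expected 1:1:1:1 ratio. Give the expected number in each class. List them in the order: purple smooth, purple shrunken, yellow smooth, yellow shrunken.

Total ratio parts = 4. Expected numbers out of 1096:
  purple smooth: 1096 × 1/4 = 274
  purple shrunken: 1096 × 1/4 = 274
  yellow smooth: 1096 × 1/4 = 274
  yellow shrunken: 1096 × 1/4 = 274

274, 274, 274, 274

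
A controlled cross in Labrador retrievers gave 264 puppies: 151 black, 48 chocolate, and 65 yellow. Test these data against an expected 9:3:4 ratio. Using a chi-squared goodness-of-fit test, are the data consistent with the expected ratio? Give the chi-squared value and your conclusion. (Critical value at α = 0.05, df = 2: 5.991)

0.103; consistent

Under the 9:3:4 hypothesis (Σ ratio = 16, N = 264):
  black: 264 × 9/16 = 148.5
  chocolate: 264 × 3/16 = 49.5
  yellow: 264 × 4/16 = 66
χ² = Σ (O − E)² / E
  black: (151 − 148.5)² / 148.5 = 0.0421
  chocolate: (48 − 49.5)² / 49.5 = 0.0455
  yellow: (65 − 66)² / 66 = 0.0152
χ² = 0.0421 + 0.0455 + 0.0152 = 0.1028 ≈ 0.103
Degrees of freedom = 3 − 1 = 2; critical value at α = 0.05 is 5.991.
Since 0.103 < 5.991, we fail to reject the null hypothesis — the data are consistent with the 9:3:4 ratio.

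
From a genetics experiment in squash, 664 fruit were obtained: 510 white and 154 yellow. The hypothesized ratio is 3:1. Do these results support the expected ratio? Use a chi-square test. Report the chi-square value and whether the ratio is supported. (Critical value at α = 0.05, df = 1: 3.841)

1.157; consistent

Under the 3:1 hypothesis (Σ ratio = 4, N = 664):
  white: 664 × 3/4 = 498
  yellow: 664 × 1/4 = 166
χ² = Σ (O − E)² / E
  white: (510 − 498)² / 498 = 0.2892
  yellow: (154 − 166)² / 166 = 0.8675
χ² = 0.2892 + 0.8675 = 1.1567 ≈ 1.157
Degrees of freedom = 2 − 1 = 1; critical value at α = 0.05 is 3.841.
Since 1.157 < 3.841, we fail to reject the null hypothesis — the data are consistent with the 3:1 ratio.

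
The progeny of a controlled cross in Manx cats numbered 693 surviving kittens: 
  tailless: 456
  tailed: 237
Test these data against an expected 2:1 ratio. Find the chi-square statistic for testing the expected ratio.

0.234

Expected counts for N = 693 under a 2:1 ratio (total parts = 3):
  tailless: 693 × 2/3 = 462
  tailed: 693 × 1/3 = 231
χ² = Σ (O − E)² / E
  tailless: (456 − 462)² / 462 = 0.0779
  tailed: (237 − 231)² / 231 = 0.1558
χ² = 0.0779 + 0.1558 = 0.2337 ≈ 0.234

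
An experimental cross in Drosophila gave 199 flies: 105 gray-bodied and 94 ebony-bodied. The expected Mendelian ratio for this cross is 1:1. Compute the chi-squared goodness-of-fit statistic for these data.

0.608

The 1:1 ratio has 2 parts, so with N = 199 the expected counts are:
  gray-bodied: 199 × 1/2 = 99.5
  ebony-bodied: 199 × 1/2 = 99.5
χ² = Σ (O − E)² / E
  gray-bodied: (105 − 99.5)² / 99.5 = 0.3040
  ebony-bodied: (94 − 99.5)² / 99.5 = 0.3040
χ² = 0.3040 + 0.3040 = 0.608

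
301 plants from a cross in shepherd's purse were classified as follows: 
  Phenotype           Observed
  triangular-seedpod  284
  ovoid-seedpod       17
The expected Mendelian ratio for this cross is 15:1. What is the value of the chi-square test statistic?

Under the 15:1 hypothesis (Σ ratio = 16, N = 301):
  triangular-seedpod: 301 × 15/16 = 282.1875
  ovoid-seedpod: 301 × 1/16 = 18.8125
χ² = Σ (O − E)² / E
  triangular-seedpod: (284 − 282.1875)² / 282.1875 = 0.0116
  ovoid-seedpod: (17 − 18.8125)² / 18.8125 = 0.1746
χ² = 0.0116 + 0.1746 = 0.1862 ≈ 0.186

0.186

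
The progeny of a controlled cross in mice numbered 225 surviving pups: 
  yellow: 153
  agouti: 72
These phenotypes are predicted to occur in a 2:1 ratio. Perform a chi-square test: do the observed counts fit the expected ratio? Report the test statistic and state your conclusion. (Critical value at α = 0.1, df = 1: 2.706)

0.180; consistent

The 2:1 ratio has 3 parts, so with N = 225 the expected counts are:
  yellow: 225 × 2/3 = 150
  agouti: 225 × 1/3 = 75
χ² = Σ (O − E)² / E
  yellow: (153 − 150)² / 150 = 0.0600
  agouti: (72 − 75)² / 75 = 0.1200
χ² = 0.0600 + 0.1200 = 0.180
Degrees of freedom = 2 − 1 = 1; critical value at α = 0.1 is 2.706.
Since 0.180 < 2.706, we fail to reject the null hypothesis — the data are consistent with the 2:1 ratio.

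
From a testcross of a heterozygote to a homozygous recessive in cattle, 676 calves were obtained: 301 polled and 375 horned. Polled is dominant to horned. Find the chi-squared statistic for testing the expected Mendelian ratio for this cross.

8.101

A testcross of a heterozygote (Aa × aa) gives a 1:1 phenotypic ratio.
Total ratio parts = 2. Expected numbers out of 676:
  polled: 676 × 1/2 = 338
  horned: 676 × 1/2 = 338
χ² = Σ (O − E)² / E
  polled: (301 − 338)² / 338 = 4.0503
  horned: (375 − 338)² / 338 = 4.0503
χ² = 4.0503 + 4.0503 = 8.1006 ≈ 8.101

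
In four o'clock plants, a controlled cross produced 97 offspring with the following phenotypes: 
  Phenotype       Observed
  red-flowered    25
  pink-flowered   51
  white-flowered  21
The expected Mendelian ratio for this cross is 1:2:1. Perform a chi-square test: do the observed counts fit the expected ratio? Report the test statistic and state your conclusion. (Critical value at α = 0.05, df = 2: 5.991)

The 1:2:1 ratio has 4 parts, so with N = 97 the expected counts are:
  red-flowered: 97 × 1/4 = 24.25
  pink-flowered: 97 × 2/4 = 48.5
  white-flowered: 97 × 1/4 = 24.25
χ² = Σ (O − E)² / E
  red-flowered: (25 − 24.25)² / 24.25 = 0.0232
  pink-flowered: (51 − 48.5)² / 48.5 = 0.1289
  white-flowered: (21 − 24.25)² / 24.25 = 0.4356
χ² = 0.0232 + 0.1289 + 0.4356 = 0.5877 ≈ 0.588
Degrees of freedom = 3 − 1 = 2; critical value at α = 0.05 is 5.991.
Since 0.588 < 5.991, we fail to reject the null hypothesis — the data are consistent with the 1:2:1 ratio.

0.588; consistent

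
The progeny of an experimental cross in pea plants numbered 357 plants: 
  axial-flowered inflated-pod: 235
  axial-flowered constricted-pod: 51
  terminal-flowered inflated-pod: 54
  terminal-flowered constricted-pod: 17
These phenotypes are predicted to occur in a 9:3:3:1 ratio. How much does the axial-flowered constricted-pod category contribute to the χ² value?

Under the 9:3:3:1 hypothesis (Σ ratio = 16, N = 357):
  axial-flowered inflated-pod: 357 × 9/16 = 200.8125
  axial-flowered constricted-pod: 357 × 3/16 = 66.9375
  terminal-flowered inflated-pod: 357 × 3/16 = 66.9375
  terminal-flowered constricted-pod: 357 × 1/16 = 22.3125
Contribution of axial-flowered constricted-pod: (51 − 66.9375)² / 66.9375 = 3.7946

3.795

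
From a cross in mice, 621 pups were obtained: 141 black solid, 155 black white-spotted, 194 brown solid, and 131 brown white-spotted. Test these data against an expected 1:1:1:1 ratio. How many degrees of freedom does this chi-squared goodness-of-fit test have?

A goodness-of-fit test with 4 phenotype classes has df = 4 − 1 = 3.

3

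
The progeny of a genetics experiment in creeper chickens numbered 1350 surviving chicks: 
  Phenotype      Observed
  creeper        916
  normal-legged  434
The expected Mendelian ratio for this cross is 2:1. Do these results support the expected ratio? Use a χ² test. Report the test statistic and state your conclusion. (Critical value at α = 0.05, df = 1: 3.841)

Under the 2:1 hypothesis (Σ ratio = 3, N = 1350):
  creeper: 1350 × 2/3 = 900
  normal-legged: 1350 × 1/3 = 450
χ² = Σ (O − E)² / E
  creeper: (916 − 900)² / 900 = 0.2844
  normal-legged: (434 − 450)² / 450 = 0.5689
χ² = 0.2844 + 0.5689 = 0.8533 ≈ 0.853
Degrees of freedom = 2 − 1 = 1; critical value at α = 0.05 is 3.841.
Since 0.853 < 3.841, we fail to reject the null hypothesis — the data are consistent with the 2:1 ratio.

0.853; consistent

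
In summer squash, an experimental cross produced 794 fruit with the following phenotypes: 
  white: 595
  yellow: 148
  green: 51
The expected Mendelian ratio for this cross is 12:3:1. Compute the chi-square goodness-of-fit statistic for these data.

0.044

The 12:3:1 ratio has 16 parts, so with N = 794 the expected counts are:
  white: 794 × 12/16 = 595.5
  yellow: 794 × 3/16 = 148.875
  green: 794 × 1/16 = 49.625
χ² = Σ (O − E)² / E
  white: (595 − 595.5)² / 595.5 = 0.0004
  yellow: (148 − 148.875)² / 148.875 = 0.0051
  green: (51 − 49.625)² / 49.625 = 0.0381
χ² = 0.0004 + 0.0051 + 0.0381 = 0.0436 ≈ 0.044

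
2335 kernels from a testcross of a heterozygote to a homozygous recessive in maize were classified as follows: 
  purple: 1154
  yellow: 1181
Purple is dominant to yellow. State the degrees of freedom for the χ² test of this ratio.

1

A testcross of a heterozygote (Aa × aa) gives a 1:1 phenotypic ratio.
A goodness-of-fit test with 2 phenotype classes has df = 2 − 1 = 1.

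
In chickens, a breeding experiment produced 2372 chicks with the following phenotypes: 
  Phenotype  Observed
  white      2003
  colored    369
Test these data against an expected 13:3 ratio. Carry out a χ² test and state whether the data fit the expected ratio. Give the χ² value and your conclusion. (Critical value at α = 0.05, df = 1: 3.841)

Under the 13:3 hypothesis (Σ ratio = 16, N = 2372):
  white: 2372 × 13/16 = 1927.25
  colored: 2372 × 3/16 = 444.75
χ² = Σ (O − E)² / E
  white: (2003 − 1927.25)² / 1927.25 = 2.9773
  colored: (369 − 444.75)² / 444.75 = 12.9018
χ² = 2.9773 + 12.9018 = 15.8791 ≈ 15.879
Degrees of freedom = 2 − 1 = 1; critical value at α = 0.05 is 3.841.
Since 15.879 > 3.841, we reject the null hypothesis — the data do not fit the 13:3 ratio.

15.879; not consistent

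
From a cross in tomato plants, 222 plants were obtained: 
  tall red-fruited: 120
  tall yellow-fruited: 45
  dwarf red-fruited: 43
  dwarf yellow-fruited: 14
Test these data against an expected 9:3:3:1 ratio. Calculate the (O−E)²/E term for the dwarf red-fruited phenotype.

Total ratio parts = 16. Expected numbers out of 222:
  tall red-fruited: 222 × 9/16 = 124.875
  tall yellow-fruited: 222 × 3/16 = 41.625
  dwarf red-fruited: 222 × 3/16 = 41.625
  dwarf yellow-fruited: 222 × 1/16 = 13.875
Contribution of dwarf red-fruited: (43 − 41.625)² / 41.625 = 0.0454

0.045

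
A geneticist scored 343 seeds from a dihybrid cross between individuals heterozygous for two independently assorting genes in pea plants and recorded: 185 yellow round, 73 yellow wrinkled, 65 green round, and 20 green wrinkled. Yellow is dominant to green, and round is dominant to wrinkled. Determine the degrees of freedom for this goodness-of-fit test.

A dihybrid F₂ with independent assortment and complete dominance at both loci gives a 9:3:3:1 phenotypic ratio.
A goodness-of-fit test with 4 phenotype classes has df = 4 − 1 = 3.

3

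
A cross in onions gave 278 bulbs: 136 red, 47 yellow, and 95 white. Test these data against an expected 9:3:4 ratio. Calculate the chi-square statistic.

12.515

Total ratio parts = 16. Expected numbers out of 278:
  red: 278 × 9/16 = 156.375
  yellow: 278 × 3/16 = 52.125
  white: 278 × 4/16 = 69.5
χ² = Σ (O − E)² / E
  red: (136 − 156.375)² / 156.375 = 2.6548
  yellow: (47 − 52.125)² / 52.125 = 0.5039
  white: (95 − 69.5)² / 69.5 = 9.3561
χ² = 2.6548 + 0.5039 + 9.3561 = 12.5148 ≈ 12.515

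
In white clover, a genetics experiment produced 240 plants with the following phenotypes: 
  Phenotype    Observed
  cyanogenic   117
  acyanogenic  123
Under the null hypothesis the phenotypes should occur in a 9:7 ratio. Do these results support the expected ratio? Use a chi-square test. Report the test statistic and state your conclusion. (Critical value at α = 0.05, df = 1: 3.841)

5.486; not consistent

Expected counts for N = 240 under a 9:7 ratio (total parts = 16):
  cyanogenic: 240 × 9/16 = 135
  acyanogenic: 240 × 7/16 = 105
χ² = Σ (O − E)² / E
  cyanogenic: (117 − 135)² / 135 = 2.4000
  acyanogenic: (123 − 105)² / 105 = 3.0857
χ² = 2.4000 + 3.0857 = 5.4857 ≈ 5.486
Degrees of freedom = 2 − 1 = 1; critical value at α = 0.05 is 3.841.
Since 5.486 > 3.841, we reject the null hypothesis — the data do not fit the 9:7 ratio.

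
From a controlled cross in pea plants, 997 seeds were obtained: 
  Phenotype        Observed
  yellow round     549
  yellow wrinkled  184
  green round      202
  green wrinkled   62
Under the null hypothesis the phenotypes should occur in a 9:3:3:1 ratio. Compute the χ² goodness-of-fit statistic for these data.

1.510

The 9:3:3:1 ratio has 16 parts, so with N = 997 the expected counts are:
  yellow round: 997 × 9/16 = 560.8125
  yellow wrinkled: 997 × 3/16 = 186.9375
  green round: 997 × 3/16 = 186.9375
  green wrinkled: 997 × 1/16 = 62.3125
χ² = Σ (O − E)² / E
  yellow round: (549 − 560.8125)² / 560.8125 = 0.2488
  yellow wrinkled: (184 − 186.9375)² / 186.9375 = 0.0462
  green round: (202 − 186.9375)² / 186.9375 = 1.2137
  green wrinkled: (62 − 62.3125)² / 62.3125 = 0.0016
χ² = 0.2488 + 0.0462 + 1.2137 + 0.0016 = 1.5103 ≈ 1.510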